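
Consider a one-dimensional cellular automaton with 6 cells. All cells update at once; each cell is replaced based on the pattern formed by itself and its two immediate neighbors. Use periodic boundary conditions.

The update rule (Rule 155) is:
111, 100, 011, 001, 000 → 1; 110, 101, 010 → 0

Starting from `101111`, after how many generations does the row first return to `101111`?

generation 1: 001111
generation 2: 111110
generation 3: 111100
generation 4: 111011
generation 5: 110011
generation 6: 101111

6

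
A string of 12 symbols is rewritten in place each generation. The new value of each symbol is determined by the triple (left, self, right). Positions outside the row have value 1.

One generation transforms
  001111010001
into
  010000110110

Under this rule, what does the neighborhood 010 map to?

1

At position 7 the neighborhood is 010; the next row has 1 there.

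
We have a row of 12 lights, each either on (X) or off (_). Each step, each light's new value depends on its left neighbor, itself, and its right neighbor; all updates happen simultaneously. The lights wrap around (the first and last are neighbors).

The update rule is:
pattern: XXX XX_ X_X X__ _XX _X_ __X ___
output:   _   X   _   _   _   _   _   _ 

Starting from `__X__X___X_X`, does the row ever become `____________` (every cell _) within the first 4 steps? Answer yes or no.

yes

____________
all cells are _ at step 1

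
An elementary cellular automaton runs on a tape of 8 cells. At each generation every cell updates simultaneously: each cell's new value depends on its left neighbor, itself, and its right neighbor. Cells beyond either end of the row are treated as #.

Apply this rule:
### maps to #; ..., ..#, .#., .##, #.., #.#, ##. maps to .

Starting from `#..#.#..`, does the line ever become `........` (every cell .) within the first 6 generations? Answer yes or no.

generation 1: ........
all cells are . at generation 1

yes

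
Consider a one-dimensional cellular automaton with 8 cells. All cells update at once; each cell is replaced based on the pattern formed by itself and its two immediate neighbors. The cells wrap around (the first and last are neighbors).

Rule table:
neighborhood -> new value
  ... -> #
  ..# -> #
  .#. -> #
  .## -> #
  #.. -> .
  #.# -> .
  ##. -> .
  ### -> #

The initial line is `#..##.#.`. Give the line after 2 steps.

#.##..#.
#.#..##.

#.#..##.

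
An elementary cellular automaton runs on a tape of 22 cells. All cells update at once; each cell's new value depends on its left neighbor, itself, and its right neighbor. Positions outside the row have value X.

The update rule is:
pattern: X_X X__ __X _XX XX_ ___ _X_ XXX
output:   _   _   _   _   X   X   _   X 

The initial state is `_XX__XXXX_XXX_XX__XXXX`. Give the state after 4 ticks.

__X_XXX_____X__X_XXX__

__X___XXX__XX__X___XXX
____X__XX___X____X__XX
_XX_____X_X___XX_____X
__X_XXX_____X__X_XXX__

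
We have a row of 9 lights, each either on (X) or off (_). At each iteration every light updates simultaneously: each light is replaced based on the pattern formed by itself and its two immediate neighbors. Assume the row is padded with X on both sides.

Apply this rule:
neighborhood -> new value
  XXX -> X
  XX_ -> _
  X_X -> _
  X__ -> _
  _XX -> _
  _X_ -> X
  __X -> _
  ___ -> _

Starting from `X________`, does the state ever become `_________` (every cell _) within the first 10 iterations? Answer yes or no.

yes

_________
all cells are _ at iteration 1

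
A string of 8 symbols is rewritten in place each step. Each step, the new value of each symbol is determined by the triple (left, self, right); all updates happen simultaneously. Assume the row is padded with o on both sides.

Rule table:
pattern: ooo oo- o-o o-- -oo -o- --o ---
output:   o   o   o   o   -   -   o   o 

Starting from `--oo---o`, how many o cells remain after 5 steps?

7

step 1: oo-oooo-
step 2: ooo-oooo
step 3: oooo-ooo
step 4: ooooo-oo
step 5: oooooo-o
count of o: 7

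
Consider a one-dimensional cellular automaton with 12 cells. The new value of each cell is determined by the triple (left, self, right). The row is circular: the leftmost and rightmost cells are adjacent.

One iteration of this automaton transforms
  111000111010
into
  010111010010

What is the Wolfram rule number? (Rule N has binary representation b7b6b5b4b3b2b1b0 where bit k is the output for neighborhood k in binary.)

151

position 1: 111 → 1  (bit 7 = 1)
position 2: 110 → 0  (bit 6 = 0)
position 9: 101 → 0  (bit 5 = 0)
position 3: 100 → 1  (bit 4 = 1)
position 0: 011 → 0  (bit 3 = 0)
position 10: 010 → 1  (bit 2 = 1)
position 5: 001 → 1  (bit 1 = 1)
position 4: 000 → 1  (bit 0 = 1)
bits b7..b0 = 10010111 = 151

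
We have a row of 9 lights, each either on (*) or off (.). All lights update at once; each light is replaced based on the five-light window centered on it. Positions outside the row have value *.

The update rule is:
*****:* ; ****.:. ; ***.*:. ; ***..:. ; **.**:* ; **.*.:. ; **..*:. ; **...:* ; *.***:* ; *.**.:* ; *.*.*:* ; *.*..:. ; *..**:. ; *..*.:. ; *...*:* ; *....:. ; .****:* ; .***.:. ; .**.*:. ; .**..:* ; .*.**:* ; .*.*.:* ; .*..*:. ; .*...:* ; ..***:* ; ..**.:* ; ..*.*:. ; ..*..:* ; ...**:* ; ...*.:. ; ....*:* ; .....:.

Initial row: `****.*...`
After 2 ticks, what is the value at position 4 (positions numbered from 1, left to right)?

.

**....***
..*.*****
position 4 holds .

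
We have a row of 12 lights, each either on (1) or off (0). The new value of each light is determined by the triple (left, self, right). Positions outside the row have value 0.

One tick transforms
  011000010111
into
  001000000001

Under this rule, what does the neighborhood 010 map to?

At position 7 the neighborhood is 010; the next row has 0 there.

0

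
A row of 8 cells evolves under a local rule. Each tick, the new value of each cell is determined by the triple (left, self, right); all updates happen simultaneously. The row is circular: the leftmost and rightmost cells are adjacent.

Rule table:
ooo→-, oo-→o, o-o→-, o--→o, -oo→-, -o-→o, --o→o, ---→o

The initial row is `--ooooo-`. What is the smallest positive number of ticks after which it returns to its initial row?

oo----oo
-ooooo--
o----ooo
ooooo---
----oooo
oooo---o
---oooo-
ooo---oo
--oooo--
oo---ooo
-oooo---
o---oooo
oooo----
---ooooo
ooo----o
--ooooo-

16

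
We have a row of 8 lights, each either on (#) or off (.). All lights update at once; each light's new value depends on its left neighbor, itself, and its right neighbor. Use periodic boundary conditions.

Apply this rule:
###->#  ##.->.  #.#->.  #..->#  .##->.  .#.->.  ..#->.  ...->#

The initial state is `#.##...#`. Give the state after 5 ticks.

.###..#.

....##..
###...##
##.##..#
#....#..
.###..#.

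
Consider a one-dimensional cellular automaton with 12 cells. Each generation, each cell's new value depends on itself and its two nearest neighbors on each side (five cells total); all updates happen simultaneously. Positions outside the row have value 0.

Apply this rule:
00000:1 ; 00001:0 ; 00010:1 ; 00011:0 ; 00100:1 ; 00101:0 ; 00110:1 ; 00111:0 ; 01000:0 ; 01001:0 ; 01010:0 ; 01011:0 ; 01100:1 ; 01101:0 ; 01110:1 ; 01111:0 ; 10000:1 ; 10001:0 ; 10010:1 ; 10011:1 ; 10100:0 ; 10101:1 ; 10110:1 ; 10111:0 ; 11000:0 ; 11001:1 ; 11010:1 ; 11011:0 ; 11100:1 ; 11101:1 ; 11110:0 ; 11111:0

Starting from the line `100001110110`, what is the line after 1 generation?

101000110110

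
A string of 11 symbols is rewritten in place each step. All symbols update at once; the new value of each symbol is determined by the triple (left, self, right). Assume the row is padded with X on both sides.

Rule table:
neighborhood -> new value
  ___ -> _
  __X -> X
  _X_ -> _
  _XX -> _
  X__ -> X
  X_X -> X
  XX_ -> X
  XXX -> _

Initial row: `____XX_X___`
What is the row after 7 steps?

X__X_XX_X_X
XXX_X_XX_X_
__XX_X_XX_X
XX_XX_X_XX_
_XX_XX_X_XX
X_XX_XX_X__
XX_XX_XX_XX

XX_XX_XX_XX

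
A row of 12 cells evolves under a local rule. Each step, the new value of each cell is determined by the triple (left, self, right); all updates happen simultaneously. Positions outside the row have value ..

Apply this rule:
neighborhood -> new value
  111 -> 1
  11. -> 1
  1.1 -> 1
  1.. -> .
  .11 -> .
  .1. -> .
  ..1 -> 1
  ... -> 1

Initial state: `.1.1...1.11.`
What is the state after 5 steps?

11.1.1.1.1..

1.1..11.1.1.
.1..1.11.1..
1..1.1.11..1
..1.1.1.1.1.
11.1.1.1.1..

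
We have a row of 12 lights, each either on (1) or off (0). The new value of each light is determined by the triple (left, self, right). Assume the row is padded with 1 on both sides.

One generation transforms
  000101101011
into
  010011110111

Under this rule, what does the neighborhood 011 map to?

1

At position 5 the neighborhood is 011; the next row has 1 there.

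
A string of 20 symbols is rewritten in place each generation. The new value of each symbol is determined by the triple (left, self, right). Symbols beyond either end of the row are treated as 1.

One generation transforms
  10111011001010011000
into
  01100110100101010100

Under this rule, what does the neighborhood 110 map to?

0

At position 0 the neighborhood is 110; the next row has 0 there.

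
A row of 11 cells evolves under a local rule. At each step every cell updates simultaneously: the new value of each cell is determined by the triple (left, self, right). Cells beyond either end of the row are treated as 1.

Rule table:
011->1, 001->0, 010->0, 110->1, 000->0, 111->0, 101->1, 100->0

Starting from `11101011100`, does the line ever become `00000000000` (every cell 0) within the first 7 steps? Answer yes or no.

00110110100
00111111000
00100001000
00000000000
all cells are 0 at step 4

yes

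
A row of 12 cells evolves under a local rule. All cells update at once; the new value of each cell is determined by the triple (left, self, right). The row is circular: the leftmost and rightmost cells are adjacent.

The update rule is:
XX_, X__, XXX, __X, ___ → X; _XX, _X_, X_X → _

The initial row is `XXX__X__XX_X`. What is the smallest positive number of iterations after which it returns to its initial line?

XXXXX_XX_X__
_XXXX__X__XX
__XXXXX_XX_X
XX_XXXX__X__
_X__XXXXX_XX
__XX_XXXX__X
XX_X__XXXXX_
_X__XX_XXXX_
X_XX_X__XXXX
X__X__XX_XXX
XXX_XX_X__XX
XXX__X__XX_X

12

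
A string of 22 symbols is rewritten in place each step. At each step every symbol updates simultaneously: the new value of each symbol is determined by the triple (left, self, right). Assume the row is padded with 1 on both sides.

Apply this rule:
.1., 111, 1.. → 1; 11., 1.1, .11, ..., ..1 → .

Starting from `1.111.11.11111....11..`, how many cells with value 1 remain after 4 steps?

8

step 1: ...1......111.1.....1.
step 2: 1..11......1..11....1.
step 3: .1...1.....11...1...1.
step 4: .11..11......1..11..1.
count of 1: 8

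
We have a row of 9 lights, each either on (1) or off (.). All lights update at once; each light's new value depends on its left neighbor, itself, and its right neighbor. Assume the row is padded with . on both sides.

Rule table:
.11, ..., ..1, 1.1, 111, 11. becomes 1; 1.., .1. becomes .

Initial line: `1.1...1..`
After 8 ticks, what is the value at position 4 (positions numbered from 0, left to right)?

.1..11..1
1..111.1.
..11111..
1111111.1
11111111.
11111111.  (fixed point — unchanged through tick 8)
position 4 holds 1

1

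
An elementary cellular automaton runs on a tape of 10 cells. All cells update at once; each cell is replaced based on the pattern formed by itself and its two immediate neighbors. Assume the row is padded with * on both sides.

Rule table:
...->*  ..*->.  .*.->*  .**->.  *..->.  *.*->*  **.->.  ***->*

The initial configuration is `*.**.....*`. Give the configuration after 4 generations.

.*....****

.*...***..
**.*..*...
*.**..*.*.
.*....****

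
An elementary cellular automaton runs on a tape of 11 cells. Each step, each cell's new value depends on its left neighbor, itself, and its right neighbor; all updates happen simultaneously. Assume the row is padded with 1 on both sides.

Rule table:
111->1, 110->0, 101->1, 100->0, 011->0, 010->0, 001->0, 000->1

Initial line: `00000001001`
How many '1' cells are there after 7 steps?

step 1: 01111100000
step 2: 10111001110
step 3: 01010000101
step 4: 10100110010
step 5: 01000000001
step 6: 10011111100
step 7: 00001111000
count of 1: 4

4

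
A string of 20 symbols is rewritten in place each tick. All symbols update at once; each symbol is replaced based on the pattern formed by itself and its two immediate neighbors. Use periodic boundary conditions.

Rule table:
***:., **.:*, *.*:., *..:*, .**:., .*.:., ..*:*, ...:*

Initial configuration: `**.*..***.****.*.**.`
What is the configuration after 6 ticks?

**.***.****.****.**.

.*..**..*....*....*.
*.**.***.****.****.*
*..*...*....*....*..
.**.***.****.****.**
..*...*....*....*..*
**.***.****.****.**.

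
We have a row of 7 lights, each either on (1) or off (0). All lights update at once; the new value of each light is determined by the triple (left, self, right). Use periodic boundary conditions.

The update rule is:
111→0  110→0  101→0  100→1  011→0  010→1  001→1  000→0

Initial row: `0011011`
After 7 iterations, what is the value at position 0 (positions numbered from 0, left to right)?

0

1100000
0010001
1111011
0000000
0000000  (fixed point — unchanged through iteration 7)
position 0 holds 0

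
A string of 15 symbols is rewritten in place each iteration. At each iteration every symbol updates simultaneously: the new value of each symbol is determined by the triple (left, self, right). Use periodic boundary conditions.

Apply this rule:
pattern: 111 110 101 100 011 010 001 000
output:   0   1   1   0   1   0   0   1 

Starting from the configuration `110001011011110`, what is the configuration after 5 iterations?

110100001010001

110100111110011
011000100010010
011010001000000
011100100011111
110100001010001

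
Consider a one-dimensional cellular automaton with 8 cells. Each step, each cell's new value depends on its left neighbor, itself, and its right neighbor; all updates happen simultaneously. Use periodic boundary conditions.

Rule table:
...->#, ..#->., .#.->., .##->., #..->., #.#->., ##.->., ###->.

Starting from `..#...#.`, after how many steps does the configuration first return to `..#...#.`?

#...#...
..#...#.

2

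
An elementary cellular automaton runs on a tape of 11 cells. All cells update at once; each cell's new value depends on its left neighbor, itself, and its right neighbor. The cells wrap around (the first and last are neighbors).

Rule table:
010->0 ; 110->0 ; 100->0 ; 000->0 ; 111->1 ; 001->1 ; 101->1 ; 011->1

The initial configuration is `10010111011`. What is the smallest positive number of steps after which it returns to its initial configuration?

00101110111
01011101110
10111011100
01110111001
11101110010
11011100101
10111001011
01110010111
11100101110
11001011101
10010111011

11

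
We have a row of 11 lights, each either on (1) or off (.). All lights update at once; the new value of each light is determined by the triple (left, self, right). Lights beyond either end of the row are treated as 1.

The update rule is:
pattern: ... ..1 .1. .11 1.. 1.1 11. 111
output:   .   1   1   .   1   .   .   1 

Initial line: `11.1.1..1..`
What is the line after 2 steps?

step 1: 1..1.111111
step 2: .111..11111

.111..11111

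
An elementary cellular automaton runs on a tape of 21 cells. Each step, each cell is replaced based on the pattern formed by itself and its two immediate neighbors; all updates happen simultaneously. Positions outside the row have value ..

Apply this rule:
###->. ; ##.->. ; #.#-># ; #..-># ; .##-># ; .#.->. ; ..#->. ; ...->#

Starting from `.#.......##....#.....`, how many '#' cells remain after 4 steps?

..######.#.###..#####
#.#.....#.##..#.#....
.#.####..##.#..#.####
..##...#.#.#.#..##...
count of #: 8

8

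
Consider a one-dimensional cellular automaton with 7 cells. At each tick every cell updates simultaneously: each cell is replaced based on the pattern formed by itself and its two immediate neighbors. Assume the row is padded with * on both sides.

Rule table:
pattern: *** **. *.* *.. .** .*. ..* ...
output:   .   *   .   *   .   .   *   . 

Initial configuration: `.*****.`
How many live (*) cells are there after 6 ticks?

.....*.
*...*..
**.*.**
.*.....
..*...*
**.*.*.
count of *: 4

4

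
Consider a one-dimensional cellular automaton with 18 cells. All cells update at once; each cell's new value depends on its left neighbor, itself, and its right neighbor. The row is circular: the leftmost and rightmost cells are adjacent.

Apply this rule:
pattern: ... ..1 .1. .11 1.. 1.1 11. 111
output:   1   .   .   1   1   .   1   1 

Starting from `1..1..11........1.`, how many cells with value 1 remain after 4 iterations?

.1..1.111111111...
..1...111111111111
1..11.111111111111
11.11.111111111111
count of 1: 16

16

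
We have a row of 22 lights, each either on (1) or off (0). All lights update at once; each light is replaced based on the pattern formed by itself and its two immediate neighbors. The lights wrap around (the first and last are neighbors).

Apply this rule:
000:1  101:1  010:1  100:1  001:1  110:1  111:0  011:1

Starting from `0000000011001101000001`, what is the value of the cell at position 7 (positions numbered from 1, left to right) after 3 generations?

1

generation 1: 1111111111111111111111
generation 2: 0000000000000000000000
generation 3: 1111111111111111111111
position 7 holds 1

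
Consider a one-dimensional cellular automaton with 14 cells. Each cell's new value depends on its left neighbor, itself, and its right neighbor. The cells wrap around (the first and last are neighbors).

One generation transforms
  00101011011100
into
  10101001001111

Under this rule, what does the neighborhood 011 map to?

0

At position 6 the neighborhood is 011; the next row has 0 there.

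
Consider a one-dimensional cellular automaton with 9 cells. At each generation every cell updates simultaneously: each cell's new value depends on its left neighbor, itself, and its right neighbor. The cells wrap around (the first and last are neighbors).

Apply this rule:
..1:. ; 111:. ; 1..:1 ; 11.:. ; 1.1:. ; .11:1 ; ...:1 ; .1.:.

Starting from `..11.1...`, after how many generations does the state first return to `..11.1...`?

18

1.1...111
...11.1..
11.1...11
....11.1.
111.1...1
.....11.1
1111.1...
1.....11.
.1111.1..
.1.....11
..1111.1.
1.1.....1
...1111.1
11.1.....
1...1111.
.11.1....
.1...1111
..11.1...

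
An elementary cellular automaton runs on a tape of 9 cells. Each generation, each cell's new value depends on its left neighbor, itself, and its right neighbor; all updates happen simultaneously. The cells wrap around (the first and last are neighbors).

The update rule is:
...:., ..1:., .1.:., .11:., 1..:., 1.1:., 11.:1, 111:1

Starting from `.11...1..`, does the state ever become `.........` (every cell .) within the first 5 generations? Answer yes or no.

yes

generation 1: ..1......
generation 2: .........
all cells are . at generation 2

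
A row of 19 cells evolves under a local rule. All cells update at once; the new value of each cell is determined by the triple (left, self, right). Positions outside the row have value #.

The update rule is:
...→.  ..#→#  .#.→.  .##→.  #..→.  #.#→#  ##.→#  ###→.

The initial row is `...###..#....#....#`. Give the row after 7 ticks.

#.#...#....#.#.#.#.

..#..#.#....#....#.
.#..#.#....#....#.#
#..#.#....#....#.#.
#.#.#....#....#.#.#
##.#....#....#.#.#.
.##....#....#.#.#.#
#.#...#....#.#.#.#.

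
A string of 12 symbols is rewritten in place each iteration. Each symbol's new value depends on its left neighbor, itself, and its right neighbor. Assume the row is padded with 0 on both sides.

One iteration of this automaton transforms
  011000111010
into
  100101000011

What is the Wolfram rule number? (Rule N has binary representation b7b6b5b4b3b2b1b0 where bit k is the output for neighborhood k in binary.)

22

position 7: 111 → 0  (bit 7 = 0)
position 2: 110 → 0  (bit 6 = 0)
position 9: 101 → 0  (bit 5 = 0)
position 3: 100 → 1  (bit 4 = 1)
position 1: 011 → 0  (bit 3 = 0)
position 10: 010 → 1  (bit 2 = 1)
position 0: 001 → 1  (bit 1 = 1)
position 4: 000 → 0  (bit 0 = 0)
bits b7..b0 = 00010110 = 22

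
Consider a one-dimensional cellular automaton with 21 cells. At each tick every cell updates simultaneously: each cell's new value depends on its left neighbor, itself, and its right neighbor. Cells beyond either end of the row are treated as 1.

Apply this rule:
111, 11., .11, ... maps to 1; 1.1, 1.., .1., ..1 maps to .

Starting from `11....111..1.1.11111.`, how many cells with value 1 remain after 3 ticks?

11.11.111......11111.
11.11.111.1111.11111.
11.11.111.1111.11111.
count of 1: 16

16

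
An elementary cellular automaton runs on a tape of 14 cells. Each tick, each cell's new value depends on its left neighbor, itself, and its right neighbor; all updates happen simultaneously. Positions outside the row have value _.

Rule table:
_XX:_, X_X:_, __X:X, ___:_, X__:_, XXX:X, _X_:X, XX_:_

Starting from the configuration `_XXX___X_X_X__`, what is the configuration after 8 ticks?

X_X____X______

X_X___XX_X_X__
X_X__X___X_X__
X_X_XX__XX_X__
X_X____X___X__
X_X___XX__XX__
X_X__X___X____
X_X_XX__XX____
X_X____X______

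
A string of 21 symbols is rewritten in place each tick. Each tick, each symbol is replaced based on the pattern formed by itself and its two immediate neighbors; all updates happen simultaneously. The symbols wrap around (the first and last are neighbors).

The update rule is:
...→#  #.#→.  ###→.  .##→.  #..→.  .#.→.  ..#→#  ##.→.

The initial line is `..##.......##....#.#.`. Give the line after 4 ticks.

#...##.......##....##

##...######...###....
...##.......##....###
.##...######...###...
#...##.......##....##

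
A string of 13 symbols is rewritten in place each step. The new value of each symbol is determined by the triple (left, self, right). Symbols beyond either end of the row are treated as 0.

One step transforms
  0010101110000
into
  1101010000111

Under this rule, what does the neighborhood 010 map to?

At position 2 the neighborhood is 010; the next row has 0 there.

0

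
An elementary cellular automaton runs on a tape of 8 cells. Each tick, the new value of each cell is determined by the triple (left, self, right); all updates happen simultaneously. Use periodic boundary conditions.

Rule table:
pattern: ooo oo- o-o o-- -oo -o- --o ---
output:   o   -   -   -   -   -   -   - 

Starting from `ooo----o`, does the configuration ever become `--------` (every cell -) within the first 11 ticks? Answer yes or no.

oo------
--------
all cells are - at tick 2

yes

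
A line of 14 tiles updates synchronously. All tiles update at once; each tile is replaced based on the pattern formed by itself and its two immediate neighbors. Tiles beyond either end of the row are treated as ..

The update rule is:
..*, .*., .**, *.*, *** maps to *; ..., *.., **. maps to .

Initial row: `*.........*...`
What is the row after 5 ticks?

*........**...
*.......**....
*......**.....
*.....**......
*....**.......

*....**.......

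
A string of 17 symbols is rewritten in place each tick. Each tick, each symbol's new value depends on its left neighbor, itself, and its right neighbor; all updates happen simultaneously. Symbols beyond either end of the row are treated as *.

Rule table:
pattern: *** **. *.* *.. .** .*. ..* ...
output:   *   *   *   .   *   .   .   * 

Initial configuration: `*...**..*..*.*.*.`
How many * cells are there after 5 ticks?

tick 1: *.*.**......*.*.*
tick 2: **.***.****..*.**
tick 3: ***********...***
tick 4: ***********.*.***
tick 5: ************.****
count of *: 16

16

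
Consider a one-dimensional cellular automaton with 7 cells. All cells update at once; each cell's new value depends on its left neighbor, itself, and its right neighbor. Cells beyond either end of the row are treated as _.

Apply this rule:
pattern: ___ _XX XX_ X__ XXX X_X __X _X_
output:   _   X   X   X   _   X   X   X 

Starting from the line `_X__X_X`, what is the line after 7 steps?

X_XXX_X

XXXXXXX
X_____X
XX___XX
XXX_XXX
X_XXX_X
XXX_XXX  (repeats step 4; period 2)
step 7: X_XXX_X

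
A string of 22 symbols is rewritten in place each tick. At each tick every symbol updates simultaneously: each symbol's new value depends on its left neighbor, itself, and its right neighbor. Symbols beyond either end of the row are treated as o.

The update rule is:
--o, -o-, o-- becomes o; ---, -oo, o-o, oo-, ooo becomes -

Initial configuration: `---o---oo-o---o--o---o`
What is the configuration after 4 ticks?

-o--ooo-o--o------o---

tick 1: o-ooo-o---oo-oooooo-o-
tick 2: ------oo-o----------o-
tick 3: o----o---oo--------oo-
tick 4: -o--ooo-o--o------o---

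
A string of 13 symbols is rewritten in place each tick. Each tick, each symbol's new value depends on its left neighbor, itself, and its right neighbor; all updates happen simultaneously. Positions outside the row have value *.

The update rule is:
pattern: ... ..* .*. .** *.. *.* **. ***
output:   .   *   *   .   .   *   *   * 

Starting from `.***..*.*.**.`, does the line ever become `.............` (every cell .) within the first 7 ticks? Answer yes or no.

no

tick 1: *.**.*****.**
tick 2: **.**.*****.*
tick 3: ***.**.*****.
tick 4: ****.**.*****
tick 5: *****.**.****
tick 6: ******.**.***
tick 7: *******.**.**
tick 7 is *******.**.**, still not uniform .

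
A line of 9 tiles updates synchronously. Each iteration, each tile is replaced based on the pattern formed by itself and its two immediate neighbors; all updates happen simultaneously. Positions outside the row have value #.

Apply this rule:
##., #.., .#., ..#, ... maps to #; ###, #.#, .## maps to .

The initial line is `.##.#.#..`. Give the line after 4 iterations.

###......

iteration 1: ..#.#.###
iteration 2: ###.#....
iteration 3: ..#.#####
iteration 4: ###......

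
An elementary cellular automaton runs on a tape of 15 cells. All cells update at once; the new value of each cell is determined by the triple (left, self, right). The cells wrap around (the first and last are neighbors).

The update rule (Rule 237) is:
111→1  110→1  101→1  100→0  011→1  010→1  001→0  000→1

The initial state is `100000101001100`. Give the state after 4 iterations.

111111111001100

101110111001100
111111111001100
111111111001100  (fixed point — unchanged through iteration 4)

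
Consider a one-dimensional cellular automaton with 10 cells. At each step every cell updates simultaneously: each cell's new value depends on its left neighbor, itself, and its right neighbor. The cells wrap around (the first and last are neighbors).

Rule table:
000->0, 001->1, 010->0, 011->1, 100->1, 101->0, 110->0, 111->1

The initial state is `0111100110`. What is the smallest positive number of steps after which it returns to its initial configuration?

1111011101
1110011001
1101110111
1001100111
0111011111
0110011110
1101111101
1001111001
0111110111
0111100110

10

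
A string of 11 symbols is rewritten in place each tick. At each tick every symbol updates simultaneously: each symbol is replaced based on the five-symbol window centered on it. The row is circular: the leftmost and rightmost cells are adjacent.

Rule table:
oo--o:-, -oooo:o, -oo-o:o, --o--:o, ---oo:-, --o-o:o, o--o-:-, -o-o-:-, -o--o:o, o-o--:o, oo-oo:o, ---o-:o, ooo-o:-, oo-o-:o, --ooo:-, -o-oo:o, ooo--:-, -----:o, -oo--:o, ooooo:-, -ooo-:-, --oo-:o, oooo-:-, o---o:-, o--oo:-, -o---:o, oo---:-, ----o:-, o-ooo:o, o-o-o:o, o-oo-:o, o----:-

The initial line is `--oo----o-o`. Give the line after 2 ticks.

o-oo---oo-o
oooo---oooo

oooo---oooo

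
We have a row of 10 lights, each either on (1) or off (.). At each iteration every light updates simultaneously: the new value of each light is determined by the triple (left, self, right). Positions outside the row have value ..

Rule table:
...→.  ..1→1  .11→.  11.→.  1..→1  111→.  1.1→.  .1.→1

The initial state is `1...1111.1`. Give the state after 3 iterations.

..1..1.1..

11.1.....1
...11...11
..1..1.1..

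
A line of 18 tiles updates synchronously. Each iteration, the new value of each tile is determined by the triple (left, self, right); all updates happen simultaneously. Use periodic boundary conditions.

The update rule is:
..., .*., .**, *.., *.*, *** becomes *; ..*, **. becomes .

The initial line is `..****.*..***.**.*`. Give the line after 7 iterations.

*.***.***.**.**.**
.***.***.**.**.***
***.***.**.**.***.
**.***.**.**.***.*
*.***.**.**.***.**
.***.**.**.***.***
***.**.**.***.***.

***.**.**.***.***.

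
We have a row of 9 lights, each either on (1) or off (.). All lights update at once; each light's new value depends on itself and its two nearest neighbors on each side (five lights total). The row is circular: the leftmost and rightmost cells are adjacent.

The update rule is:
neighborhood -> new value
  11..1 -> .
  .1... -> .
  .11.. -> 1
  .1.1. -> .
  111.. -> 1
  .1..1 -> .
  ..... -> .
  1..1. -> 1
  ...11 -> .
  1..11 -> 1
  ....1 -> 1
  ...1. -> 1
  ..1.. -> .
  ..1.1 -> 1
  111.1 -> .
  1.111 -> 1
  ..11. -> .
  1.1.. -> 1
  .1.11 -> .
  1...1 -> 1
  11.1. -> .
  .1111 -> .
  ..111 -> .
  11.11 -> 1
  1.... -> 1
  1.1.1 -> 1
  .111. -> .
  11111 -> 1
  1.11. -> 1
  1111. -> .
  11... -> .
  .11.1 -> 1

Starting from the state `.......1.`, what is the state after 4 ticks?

1....11..
..11..1.1
.1.1.11.1
.1.1.11.1

.1.1.11.1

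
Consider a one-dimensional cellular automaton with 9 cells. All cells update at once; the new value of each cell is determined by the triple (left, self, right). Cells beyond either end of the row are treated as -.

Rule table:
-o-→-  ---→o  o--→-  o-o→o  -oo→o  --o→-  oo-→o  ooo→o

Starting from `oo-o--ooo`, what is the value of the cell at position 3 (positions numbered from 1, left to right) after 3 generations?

generation 1: ooo---ooo
generation 2: ooo-o-ooo
generation 3: oooo-oooo
position 3 holds o

o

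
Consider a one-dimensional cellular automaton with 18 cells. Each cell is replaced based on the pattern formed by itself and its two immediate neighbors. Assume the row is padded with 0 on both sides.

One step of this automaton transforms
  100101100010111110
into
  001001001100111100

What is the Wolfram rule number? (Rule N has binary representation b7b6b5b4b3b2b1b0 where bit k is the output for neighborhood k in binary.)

139

position 13: 111 → 1  (bit 7 = 1)
position 6: 110 → 0  (bit 6 = 0)
position 4: 101 → 0  (bit 5 = 0)
position 1: 100 → 0  (bit 4 = 0)
position 5: 011 → 1  (bit 3 = 1)
position 0: 010 → 0  (bit 2 = 0)
position 2: 001 → 1  (bit 1 = 1)
position 8: 000 → 1  (bit 0 = 1)
bits b7..b0 = 10001011 = 139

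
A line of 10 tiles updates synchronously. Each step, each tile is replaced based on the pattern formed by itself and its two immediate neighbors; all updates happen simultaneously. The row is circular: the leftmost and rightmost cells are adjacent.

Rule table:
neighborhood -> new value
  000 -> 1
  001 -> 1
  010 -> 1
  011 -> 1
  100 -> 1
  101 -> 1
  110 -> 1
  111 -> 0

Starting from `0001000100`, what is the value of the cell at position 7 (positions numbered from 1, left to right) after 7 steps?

1111111111
0000000000
1111111111  (repeats step 1; period 2)
step 7: 1111111111
position 7 holds 1

1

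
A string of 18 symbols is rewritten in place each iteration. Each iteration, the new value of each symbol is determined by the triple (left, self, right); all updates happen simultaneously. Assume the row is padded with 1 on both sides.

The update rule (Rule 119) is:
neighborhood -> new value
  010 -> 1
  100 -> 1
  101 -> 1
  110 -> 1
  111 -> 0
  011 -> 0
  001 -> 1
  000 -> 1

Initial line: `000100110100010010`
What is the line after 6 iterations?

111111011111111111
000001100000000000
111110111111111111
000011000000000000
111101111111111111
000110000000000000

000110000000000000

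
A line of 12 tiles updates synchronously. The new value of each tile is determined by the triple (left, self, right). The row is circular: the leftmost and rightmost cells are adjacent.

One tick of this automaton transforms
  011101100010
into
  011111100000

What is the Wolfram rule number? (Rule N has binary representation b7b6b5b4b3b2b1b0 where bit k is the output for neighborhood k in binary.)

position 2: 111 → 1  (bit 7 = 1)
position 3: 110 → 1  (bit 6 = 1)
position 4: 101 → 1  (bit 5 = 1)
position 7: 100 → 0  (bit 4 = 0)
position 1: 011 → 1  (bit 3 = 1)
position 10: 010 → 0  (bit 2 = 0)
position 0: 001 → 0  (bit 1 = 0)
position 8: 000 → 0  (bit 0 = 0)
bits b7..b0 = 11101000 = 232

232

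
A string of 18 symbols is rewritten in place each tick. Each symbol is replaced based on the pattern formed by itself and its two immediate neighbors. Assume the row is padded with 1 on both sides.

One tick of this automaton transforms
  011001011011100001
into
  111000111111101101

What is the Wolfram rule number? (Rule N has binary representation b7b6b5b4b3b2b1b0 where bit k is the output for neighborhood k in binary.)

233

position 11: 111 → 1  (bit 7 = 1)
position 2: 110 → 1  (bit 6 = 1)
position 0: 101 → 1  (bit 5 = 1)
position 3: 100 → 0  (bit 4 = 0)
position 1: 011 → 1  (bit 3 = 1)
position 5: 010 → 0  (bit 2 = 0)
position 4: 001 → 0  (bit 1 = 0)
position 14: 000 → 1  (bit 0 = 1)
bits b7..b0 = 11101001 = 233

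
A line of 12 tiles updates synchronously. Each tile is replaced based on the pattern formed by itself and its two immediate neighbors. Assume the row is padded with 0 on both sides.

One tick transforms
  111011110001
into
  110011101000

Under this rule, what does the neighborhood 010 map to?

At position 11 the neighborhood is 010; the next row has 0 there.

0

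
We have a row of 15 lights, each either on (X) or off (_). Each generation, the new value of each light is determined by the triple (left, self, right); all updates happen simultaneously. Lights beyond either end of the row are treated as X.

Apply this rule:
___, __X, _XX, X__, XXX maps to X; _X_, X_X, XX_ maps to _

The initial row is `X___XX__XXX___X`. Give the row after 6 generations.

XXXXX__XXXXXXXX

_XXXX_XXXX_XXXX
_XXX__XXX__XXXX
_XX_XXXX_XXXXXX
_X__XXX__XXXXXX
__XXXX_XXXXXXXX
XXXXX__XXXXXXXX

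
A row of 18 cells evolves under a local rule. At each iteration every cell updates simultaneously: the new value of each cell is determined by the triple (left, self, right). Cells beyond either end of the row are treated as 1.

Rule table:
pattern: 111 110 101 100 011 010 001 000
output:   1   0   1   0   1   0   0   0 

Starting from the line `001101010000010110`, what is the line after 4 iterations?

000000000000000111

001010100000001101
000101000000001011
000010000000000111
000000000000000111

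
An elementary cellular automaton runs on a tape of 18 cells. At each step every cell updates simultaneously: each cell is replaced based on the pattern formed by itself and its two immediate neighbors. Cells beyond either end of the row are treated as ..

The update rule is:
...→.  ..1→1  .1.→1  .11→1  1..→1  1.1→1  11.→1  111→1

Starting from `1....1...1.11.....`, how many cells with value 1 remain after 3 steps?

11..111.111111....
111111111111111...
1111111111111111..
count of 1: 16

16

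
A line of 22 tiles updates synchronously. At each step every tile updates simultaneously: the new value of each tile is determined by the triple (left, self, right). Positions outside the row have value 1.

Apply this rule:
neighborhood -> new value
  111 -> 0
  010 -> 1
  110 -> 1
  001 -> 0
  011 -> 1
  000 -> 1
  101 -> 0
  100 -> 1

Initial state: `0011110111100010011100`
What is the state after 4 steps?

1011010110101011010110

1010010100111011010110
1011010110101011010110
1011010110101011010110  (fixed point — unchanged through step 4)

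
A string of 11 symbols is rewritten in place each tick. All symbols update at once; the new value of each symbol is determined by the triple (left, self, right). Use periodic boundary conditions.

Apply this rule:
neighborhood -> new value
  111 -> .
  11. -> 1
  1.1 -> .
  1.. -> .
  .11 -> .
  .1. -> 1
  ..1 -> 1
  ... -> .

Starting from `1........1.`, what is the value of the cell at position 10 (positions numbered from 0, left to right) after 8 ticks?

.

1.......11.
1......1.1.
1.....11.1.
1....1.1.1.
1...11.1.1.
1..1.1.1.1.
1.11.1.1.1.
1..1.1.1.1.
position 10 holds .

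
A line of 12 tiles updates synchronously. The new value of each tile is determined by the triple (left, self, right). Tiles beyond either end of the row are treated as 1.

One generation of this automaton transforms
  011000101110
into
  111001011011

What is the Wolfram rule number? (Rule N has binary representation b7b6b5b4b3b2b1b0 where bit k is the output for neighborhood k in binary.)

position 9: 111 → 0  (bit 7 = 0)
position 2: 110 → 1  (bit 6 = 1)
position 0: 101 → 1  (bit 5 = 1)
position 3: 100 → 0  (bit 4 = 0)
position 1: 011 → 1  (bit 3 = 1)
position 6: 010 → 0  (bit 2 = 0)
position 5: 001 → 1  (bit 1 = 1)
position 4: 000 → 0  (bit 0 = 0)
bits b7..b0 = 01101010 = 106

106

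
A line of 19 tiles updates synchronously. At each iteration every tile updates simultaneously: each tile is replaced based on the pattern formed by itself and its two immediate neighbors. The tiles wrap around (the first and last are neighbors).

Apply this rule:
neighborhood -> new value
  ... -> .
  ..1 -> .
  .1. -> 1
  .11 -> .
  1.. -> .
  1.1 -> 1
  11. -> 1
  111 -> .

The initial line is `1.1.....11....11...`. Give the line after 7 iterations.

111......1.....1...
..1......1.....1...
..1......1.....1...  (fixed point — unchanged through iteration 7)

..1......1.....1...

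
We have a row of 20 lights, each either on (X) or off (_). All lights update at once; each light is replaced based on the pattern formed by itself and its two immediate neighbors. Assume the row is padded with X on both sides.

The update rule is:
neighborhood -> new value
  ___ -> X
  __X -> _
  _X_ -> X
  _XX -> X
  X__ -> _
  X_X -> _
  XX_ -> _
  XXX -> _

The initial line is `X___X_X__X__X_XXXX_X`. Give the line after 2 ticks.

tick 1: __X_X_X__X__X_X____X
tick 2: __X_X_X__X__X_X_XX_X

__X_X_X__X__X_X_XX_X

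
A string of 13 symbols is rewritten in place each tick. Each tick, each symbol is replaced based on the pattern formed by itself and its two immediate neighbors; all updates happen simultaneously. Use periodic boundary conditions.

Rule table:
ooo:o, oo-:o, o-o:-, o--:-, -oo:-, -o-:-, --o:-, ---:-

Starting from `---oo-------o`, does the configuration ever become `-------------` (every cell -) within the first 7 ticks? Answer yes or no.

----o--------
-------------
all cells are - at tick 2

yes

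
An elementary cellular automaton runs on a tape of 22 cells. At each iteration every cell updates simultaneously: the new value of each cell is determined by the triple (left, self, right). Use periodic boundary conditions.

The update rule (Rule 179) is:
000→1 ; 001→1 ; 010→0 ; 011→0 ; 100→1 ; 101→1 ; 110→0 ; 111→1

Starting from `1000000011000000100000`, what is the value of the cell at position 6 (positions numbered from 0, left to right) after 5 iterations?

iteration 1: 0111111100111111011111
iteration 2: 1011111011011110101110
iteration 3: 0101110100101101010101
iteration 4: 1010101011010010101010
iteration 5: 0101010100101101010101
position 6 holds 0

0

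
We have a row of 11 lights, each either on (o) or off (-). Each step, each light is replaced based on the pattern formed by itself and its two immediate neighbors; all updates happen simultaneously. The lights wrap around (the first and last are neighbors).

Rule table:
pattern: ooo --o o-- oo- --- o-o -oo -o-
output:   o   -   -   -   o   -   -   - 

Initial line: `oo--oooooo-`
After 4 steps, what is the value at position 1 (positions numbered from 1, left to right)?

-

-----oooo--
oooo--oo--o
ooo--------
-o--oooooo-
position 1 holds -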